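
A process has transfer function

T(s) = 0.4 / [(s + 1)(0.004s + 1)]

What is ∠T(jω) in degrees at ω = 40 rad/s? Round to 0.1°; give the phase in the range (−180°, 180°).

-97.7°

At ω = 40 rad/s:
pole (1 + j40·1) = 1 + j40 → |·| ≈ 40.012, ∠ ≈ 88.57°
pole (1 + j40·0.004) = 1 + j0.16 → |·| ≈ 1.0127, ∠ ≈ 9.09°
∠T = (0°) − (88.57° + 9.09°) = -97.66°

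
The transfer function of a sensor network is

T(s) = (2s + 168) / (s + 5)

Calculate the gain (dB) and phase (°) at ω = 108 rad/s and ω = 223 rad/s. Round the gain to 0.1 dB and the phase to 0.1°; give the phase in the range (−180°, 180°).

Substitute s = j108:
Numerator: 2(j108) + 168 = 168 + j216
Denominator: (j108) + 5 = 5 + j108
|N| = √(168² + 216²) ≈ 273.64, ∠N ≈ 52.13°
|D| = √(5² + 108²) ≈ 108.12, ∠D ≈ 87.35°
|T| = 273.64 / 108.12 ≈ 2.5309
Gain = 20 log₁₀(2.5309) ≈ 8.07 dB
∠T = 52.13° − 87.35° = -35.22°

Substitute s = j223:
Numerator: 2(j223) + 168 = 168 + j446
Denominator: (j223) + 5 = 5 + j223
|N| = √(168² + 446²) ≈ 476.59, ∠N ≈ 69.36°
|D| = √(5² + 223²) ≈ 223.06, ∠D ≈ 88.72°
|T| = 476.59 / 223.06 ≈ 2.1366
Gain = 20 log₁₀(2.1366) ≈ 6.59 dB
∠T = 69.36° − 88.72° = -19.36°

ω = 108: 8.1 dB, -35.2°; ω = 223: 6.6 dB, -19.4°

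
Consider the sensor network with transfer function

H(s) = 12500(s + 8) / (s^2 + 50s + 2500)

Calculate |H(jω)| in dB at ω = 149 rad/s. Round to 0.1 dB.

38.9 dB

At s = jω = j149:
zero (s+8): 8 + j149 → |·| = √(8²+149²) = √22265 ≈ 149.21, ∠ = arctan(149/8) ≈ 86.93°
quadratic: (j149)² + 50·j149 + 2500 = -19701 + j7450 → |·| ≈ 21063, ∠ ≈ 159.29°
|H| = 12500 · 149.21 / 21063 ≈ 88.55
Gain = 20 log₁₀(88.55) ≈ 38.94 dB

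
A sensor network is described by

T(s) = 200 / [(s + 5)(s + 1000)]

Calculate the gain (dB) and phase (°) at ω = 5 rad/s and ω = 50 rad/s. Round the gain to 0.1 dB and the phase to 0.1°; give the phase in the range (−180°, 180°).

ω = 5: -31.0 dB, -45.3°; ω = 50: -48.0 dB, -87.2°

At s = jω = j5:
pole (s+5): 5 + j5 → |·| = √(5²+5²) = √50 ≈ 7.0711, ∠ = arctan(5/5) ≈ 45.00°
pole (s+1000): 1000 + j5 → |·| = √(1000²+5²) = √1000025 ≈ 1000, ∠ = arctan(5/1000) ≈ 0.29°
|T| = 200 / 7071.1 ≈ 0.028284
Gain = 20 log₁₀(0.028284) ≈ -30.97 dB
∠T = 0.00° − 45.29° = -45.29°

At s = jω = j50:
pole (s+5): 5 + j50 → |·| = √(5²+50²) = √2525 ≈ 50.249, ∠ = arctan(50/5) ≈ 84.29°
pole (s+1000): 1000 + j50 → |·| = √(1000²+50²) = √1002500 ≈ 1001.2, ∠ = arctan(50/1000) ≈ 2.86°
|T| = 200 / 50309 ≈ 0.0039754
Gain = 20 log₁₀(0.0039754) ≈ -48.01 dB
∠T = 0.00° − 87.15° = -87.15°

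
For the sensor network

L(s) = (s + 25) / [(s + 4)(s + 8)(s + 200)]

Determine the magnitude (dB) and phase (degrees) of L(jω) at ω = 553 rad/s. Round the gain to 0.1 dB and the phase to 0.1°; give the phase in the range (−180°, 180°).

-110.2 dB, -161.5°

At s = jω = j553:
zero (s+25): 25 + j553 → |·| = √(25²+553²) = √306434 ≈ 553.56, ∠ = arctan(553/25) ≈ 87.41°
pole (s+4): 4 + j553 → |·| = √(4²+553²) = √305825 ≈ 553.01, ∠ = arctan(553/4) ≈ 89.59°
pole (s+8): 8 + j553 → |·| = √(8²+553²) = √305873 ≈ 553.06, ∠ = arctan(553/8) ≈ 89.17°
pole (s+200): 200 + j553 → |·| = √(200²+553²) = √345809 ≈ 588.06, ∠ = arctan(553/200) ≈ 70.12°
|L| = 1 · 553.56 / 1.7986e+08 ≈ 3.0777e-06
Gain = 20 log₁₀(3.0777e-06) ≈ -110.24 dB
∠L = 87.41° − 248.88° = -161.47°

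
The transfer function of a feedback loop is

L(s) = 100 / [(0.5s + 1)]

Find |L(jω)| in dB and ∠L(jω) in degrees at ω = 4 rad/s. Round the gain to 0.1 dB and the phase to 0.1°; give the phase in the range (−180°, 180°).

33.0 dB, -63.4°

At ω = 4 rad/s:
pole (1 + j4·0.5) = 1 + j2 → |·| ≈ 2.2361, ∠ ≈ 63.43°
|L| = 100 · 1 / (2.2361) ≈ 44.721
Gain = 20 log₁₀(44.721) ≈ 33.01 dB
∠L = (0°) − (63.43°) = -63.43°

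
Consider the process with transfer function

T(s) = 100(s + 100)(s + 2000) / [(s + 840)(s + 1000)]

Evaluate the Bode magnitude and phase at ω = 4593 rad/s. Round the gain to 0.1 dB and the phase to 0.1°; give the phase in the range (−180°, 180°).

40.4 dB, -2.1°

At s = jω = j4593:
zero (s+100): 100 + j4593 → |·| = √(100²+4593²) = √21105649 ≈ 4594.1, ∠ = arctan(4593/100) ≈ 88.75°
zero (s+2000): 2000 + j4593 → |·| = √(2000²+4593²) = √25095649 ≈ 5009.6, ∠ = arctan(4593/2000) ≈ 66.47°
pole (s+840): 840 + j4593 → |·| = √(840²+4593²) = √21801249 ≈ 4669.2, ∠ = arctan(4593/840) ≈ 79.64°
pole (s+1000): 1000 + j4593 → |·| = √(1000²+4593²) = √22095649 ≈ 4700.6, ∠ = arctan(4593/1000) ≈ 77.72°
|T| = 100 · 2.3015e+07 / 2.1948e+07 ≈ 104.86
Gain = 20 log₁₀(104.86) ≈ 40.41 dB
∠T = 155.22° − 157.36° = -2.14°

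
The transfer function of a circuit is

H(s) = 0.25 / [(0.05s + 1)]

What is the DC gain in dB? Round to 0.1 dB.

H(0) = 0.25 · 1 / 1 = 0.25
20 log₁₀(0.25) ≈ -12.04 dB

-12.0 dB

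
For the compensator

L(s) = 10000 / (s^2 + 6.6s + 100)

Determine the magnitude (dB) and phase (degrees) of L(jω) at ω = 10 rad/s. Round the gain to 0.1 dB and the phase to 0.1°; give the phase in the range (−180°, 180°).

At s = jω = j10:
quadratic: (j10)² + 6.6·j10 + 100 = 0 + j66 → |·| ≈ 66, ∠ ≈ 90.00°
|L| = 10000 / 66 ≈ 151.52
Gain = 20 log₁₀(151.52) ≈ 43.61 dB
∠L = 0.00° − 90.00° = -90.00°

43.6 dB, -90.0°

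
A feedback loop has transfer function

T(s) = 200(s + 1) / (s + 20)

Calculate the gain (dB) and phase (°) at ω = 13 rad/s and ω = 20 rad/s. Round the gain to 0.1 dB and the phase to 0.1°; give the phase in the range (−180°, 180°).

At s = jω = j13:
zero (s+1): 1 + j13 → |·| = √(1²+13²) = √170 ≈ 13.038, ∠ = arctan(13/1) ≈ 85.60°
pole (s+20): 20 + j13 → |·| = √(20²+13²) = √569 ≈ 23.854, ∠ = arctan(13/20) ≈ 33.02°
|T| = 200 · 13.038 / 23.854 ≈ 109.31
Gain = 20 log₁₀(109.31) ≈ 40.77 dB
∠T = 85.60° − 33.02° = 52.58°

At s = jω = j20:
zero (s+1): 1 + j20 → |·| = √(1²+20²) = √401 ≈ 20.025, ∠ = arctan(20/1) ≈ 87.14°
pole (s+20): 20 + j20 → |·| = √(20²+20²) = √800 ≈ 28.284, ∠ = arctan(20/20) ≈ 45.00°
|T| = 200 · 20.025 / 28.284 ≈ 141.6
Gain = 20 log₁₀(141.6) ≈ 43.02 dB
∠T = 87.14° − 45.00° = 42.14°

ω = 13: 40.8 dB, 52.6°; ω = 20: 43.0 dB, 42.1°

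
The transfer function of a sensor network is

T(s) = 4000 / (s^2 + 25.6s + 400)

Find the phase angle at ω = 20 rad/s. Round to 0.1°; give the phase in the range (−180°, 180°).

At s = jω = j20:
quadratic: (j20)² + 25.6·j20 + 400 = 0 + j512 → |·| ≈ 512, ∠ ≈ 90.00°
∠T = 0.00° − 90.00° = -90.00°

-90.0°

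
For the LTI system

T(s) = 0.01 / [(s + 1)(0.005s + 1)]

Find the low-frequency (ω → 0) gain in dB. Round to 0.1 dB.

-40.0 dB

T(0) = 0.01 · 1 / 1 = 0.01
20 log₁₀(0.01) ≈ -40.00 dB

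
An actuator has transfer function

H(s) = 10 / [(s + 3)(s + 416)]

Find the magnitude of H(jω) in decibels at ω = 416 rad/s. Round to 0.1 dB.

-87.8 dB

At s = jω = j416:
pole (s+3): 3 + j416 → |·| = √(3²+416²) = √173065 ≈ 416.01, ∠ = arctan(416/3) ≈ 89.59°
pole (s+416): 416 + j416 → |·| = √(416²+416²) = √346112 ≈ 588.31, ∠ = arctan(416/416) ≈ 45.00°
|H| = 10 / 2.4474e+05 ≈ 4.086e-05
Gain = 20 log₁₀(4.086e-05) ≈ -87.77 dB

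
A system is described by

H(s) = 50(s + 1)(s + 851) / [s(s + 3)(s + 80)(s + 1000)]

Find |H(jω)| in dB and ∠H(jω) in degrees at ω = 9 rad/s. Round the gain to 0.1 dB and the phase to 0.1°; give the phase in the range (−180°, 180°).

At s = jω = j9:
zero (s+1): 1 + j9 → |·| = √(1²+9²) = √82 ≈ 9.0554, ∠ = arctan(9/1) ≈ 83.66°
zero (s+851): 851 + j9 → |·| = √(851²+9²) = √724282 ≈ 851.05, ∠ = arctan(9/851) ≈ 0.61°
pole (s+3): 3 + j9 → |·| = √(3²+9²) = √90 ≈ 9.4868, ∠ = arctan(9/3) ≈ 71.57°
pole (s+80): 80 + j9 → |·| = √(80²+9²) = √6481 ≈ 80.505, ∠ = arctan(9/80) ≈ 6.42°
pole (s+1000): 1000 + j9 → |·| = √(1000²+9²) = √1000081 ≈ 1000, ∠ = arctan(9/1000) ≈ 0.52°
pole at origin: |s| = 9, ∠ = 90.00° (in denominator)
|H| = 50 · 7706.6 / 6.8736e+06 ≈ 0.056059
Gain = 20 log₁₀(0.056059) ≈ -25.03 dB
∠H = 84.27° − 168.51° = -84.24°

-25.0 dB, -84.2°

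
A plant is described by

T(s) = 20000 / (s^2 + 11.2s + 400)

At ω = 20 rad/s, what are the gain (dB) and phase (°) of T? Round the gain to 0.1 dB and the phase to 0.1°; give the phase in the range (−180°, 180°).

39.0 dB, -90.0°

At s = jω = j20:
quadratic: (j20)² + 11.2·j20 + 400 = 0 + j224 → |·| ≈ 224, ∠ ≈ 90.00°
|T| = 20000 / 224 ≈ 89.286
Gain = 20 log₁₀(89.286) ≈ 39.02 dB
∠T = 0.00° − 90.00° = -90.00°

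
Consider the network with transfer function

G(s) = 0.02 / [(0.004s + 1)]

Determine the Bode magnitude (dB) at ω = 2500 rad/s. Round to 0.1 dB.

At ω = 2500 rad/s:
pole (1 + j2500·0.004) = 1 + j10 → |·| ≈ 10.05, ∠ ≈ 84.29°
|G| = 0.02 · 1 / (10.05) ≈ 0.00199
Gain = 20 log₁₀(0.00199) ≈ -54.02 dB

-54.0 dB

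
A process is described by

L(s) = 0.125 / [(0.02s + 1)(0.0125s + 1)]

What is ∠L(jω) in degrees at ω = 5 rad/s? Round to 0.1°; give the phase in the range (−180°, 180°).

-9.3°

At ω = 5 rad/s:
pole (1 + j5·0.02) = 1 + j0.1 → |·| ≈ 1.005, ∠ ≈ 5.71°
pole (1 + j5·0.0125) = 1 + j0.0625 → |·| ≈ 1.002, ∠ ≈ 3.58°
∠L = (0°) − (5.71° + 3.58°) = -9.29°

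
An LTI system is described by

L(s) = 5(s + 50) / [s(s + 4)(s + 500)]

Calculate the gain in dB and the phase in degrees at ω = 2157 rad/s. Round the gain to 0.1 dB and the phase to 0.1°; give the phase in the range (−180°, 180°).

At s = jω = j2157:
zero (s+50): 50 + j2157 → |·| = √(50²+2157²) = √4655149 ≈ 2157.6, ∠ = arctan(2157/50) ≈ 88.67°
pole (s+4): 4 + j2157 → |·| = √(4²+2157²) = √4652665 ≈ 2157, ∠ = arctan(2157/4) ≈ 89.89°
pole (s+500): 500 + j2157 → |·| = √(500²+2157²) = √4902649 ≈ 2214.2, ∠ = arctan(2157/500) ≈ 76.95°
pole at origin: |s| = 2157, ∠ = 90.00° (in denominator)
|L| = 5 · 2157.6 / 1.0302e+10 ≈ 1.0472e-06
Gain = 20 log₁₀(1.0472e-06) ≈ -119.60 dB
∠L = 88.67° − 256.84° = -168.17°

-119.6 dB, -168.2°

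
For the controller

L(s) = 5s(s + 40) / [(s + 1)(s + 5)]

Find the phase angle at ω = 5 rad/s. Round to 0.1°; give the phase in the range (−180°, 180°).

-26.6°

At s = jω = j5:
zero (s+40): 40 + j5 → |·| = √(40²+5²) = √1625 ≈ 40.311, ∠ = arctan(5/40) ≈ 7.13°
zero at origin: s = j5 → |·| = 5, ∠ = 90.00°
pole (s+1): 1 + j5 → |·| = √(1²+5²) = √26 ≈ 5.099, ∠ = arctan(5/1) ≈ 78.69°
pole (s+5): 5 + j5 → |·| = √(5²+5²) = √50 ≈ 7.0711, ∠ = arctan(5/5) ≈ 45.00°
∠L = 97.13° − 123.69° = -26.56°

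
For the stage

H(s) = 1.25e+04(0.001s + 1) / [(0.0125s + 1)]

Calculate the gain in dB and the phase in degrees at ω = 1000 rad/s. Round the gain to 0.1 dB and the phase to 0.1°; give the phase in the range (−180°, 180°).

63.0 dB, -40.4°

At ω = 1000 rad/s:
zero (1 + j1000·0.001) = 1 + j1 → |·| ≈ 1.4142, ∠ ≈ 45.00°
pole (1 + j1000·0.0125) = 1 + j12.5 → |·| ≈ 12.54, ∠ ≈ 85.43°
|H| = 1.25e+04 · 1.4142 / (12.54) ≈ 1409.7
Gain = 20 log₁₀(1409.7) ≈ 62.98 dB
∠H = (45.00°) − (85.43°) = -40.43°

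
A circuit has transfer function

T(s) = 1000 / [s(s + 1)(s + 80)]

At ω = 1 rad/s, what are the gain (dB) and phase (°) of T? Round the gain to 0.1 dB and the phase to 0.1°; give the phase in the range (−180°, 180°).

At s = jω = j1:
pole (s+1): 1 + j1 → |·| = √(1²+1²) = √2 ≈ 1.4142, ∠ = arctan(1/1) ≈ 45.00°
pole (s+80): 80 + j1 → |·| = √(80²+1²) = √6401 ≈ 80.006, ∠ = arctan(1/80) ≈ 0.72°
pole at origin: |s| = 1, ∠ = 90.00° (in denominator)
|T| = 1000 / 113.14 ≈ 8.8386
Gain = 20 log₁₀(8.8386) ≈ 18.93 dB
∠T = 0.00° − 135.72° = -135.72°

18.9 dB, -135.7°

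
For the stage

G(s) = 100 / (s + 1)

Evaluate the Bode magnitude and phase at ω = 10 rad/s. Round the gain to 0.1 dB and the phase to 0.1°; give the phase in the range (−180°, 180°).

20.0 dB, -84.3°

Substitute s = j10:
Numerator: 100 = 100 + j0
Denominator: (j10) + 1 = 1 + j10
|N| = √(100² + 0²) ≈ 100, ∠N ≈ 0.00°
|D| = √(1² + 10²) ≈ 10.05, ∠D ≈ 84.29°
|G| = 100 / 10.05 ≈ 9.9502
Gain = 20 log₁₀(9.9502) ≈ 19.96 dB
∠G = 0.00° − 84.29° = -84.29°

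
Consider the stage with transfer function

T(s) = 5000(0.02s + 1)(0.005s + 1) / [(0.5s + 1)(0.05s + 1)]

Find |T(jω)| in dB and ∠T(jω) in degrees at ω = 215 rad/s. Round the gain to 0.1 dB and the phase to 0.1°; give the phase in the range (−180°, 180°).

At ω = 215 rad/s:
zero (1 + j215·0.02) = 1 + j4.3 → |·| ≈ 4.4147, ∠ ≈ 76.91°
zero (1 + j215·0.005) = 1 + j1.075 → |·| ≈ 1.4682, ∠ ≈ 47.07°
pole (1 + j215·0.5) = 1 + j107.5 → |·| ≈ 107.5, ∠ ≈ 89.47°
pole (1 + j215·0.05) = 1 + j10.75 → |·| ≈ 10.796, ∠ ≈ 84.69°
|T| = 5000 · 4.4147 · 1.4682 / (107.5 · 10.796) ≈ 27.924
Gain = 20 log₁₀(27.924) ≈ 28.92 dB
∠T = (76.91° + 47.07°) − (89.47° + 84.69°) = -50.18°

28.9 dB, -50.2°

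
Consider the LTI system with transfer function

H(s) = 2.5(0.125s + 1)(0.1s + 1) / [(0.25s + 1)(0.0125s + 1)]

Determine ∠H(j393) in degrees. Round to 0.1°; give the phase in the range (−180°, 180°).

9.5°

At ω = 393 rad/s:
zero (1 + j393·0.125) = 1 + j49.125 → |·| ≈ 49.135, ∠ ≈ 88.83°
zero (1 + j393·0.1) = 1 + j39.3 → |·| ≈ 39.313, ∠ ≈ 88.54°
pole (1 + j393·0.25) = 1 + j98.25 → |·| ≈ 98.255, ∠ ≈ 89.42°
pole (1 + j393·0.0125) = 1 + j4.9125 → |·| ≈ 5.0132, ∠ ≈ 78.49°
∠H = (88.83° + 88.54°) − (89.42° + 78.49°) = 9.46°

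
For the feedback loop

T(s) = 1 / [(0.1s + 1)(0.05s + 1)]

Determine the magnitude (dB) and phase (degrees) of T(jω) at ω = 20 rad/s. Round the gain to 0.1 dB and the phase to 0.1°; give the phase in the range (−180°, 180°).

At ω = 20 rad/s:
pole (1 + j20·0.1) = 1 + j2 → |·| ≈ 2.2361, ∠ ≈ 63.43°
pole (1 + j20·0.05) = 1 + j1 → |·| ≈ 1.4142, ∠ ≈ 45.00°
|T| = 1 · 1 / (2.2361 · 1.4142) ≈ 0.31623
Gain = 20 log₁₀(0.31623) ≈ -10.00 dB
∠T = (0°) − (63.43° + 45.00°) = -108.43°

-10.0 dB, -108.4°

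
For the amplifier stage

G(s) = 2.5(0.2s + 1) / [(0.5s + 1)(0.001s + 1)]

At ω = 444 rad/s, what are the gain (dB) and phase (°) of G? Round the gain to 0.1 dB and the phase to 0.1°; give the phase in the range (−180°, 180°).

-0.8 dB, -24.3°

At ω = 444 rad/s:
zero (1 + j444·0.2) = 1 + j88.8 → |·| ≈ 88.806, ∠ ≈ 89.35°
pole (1 + j444·0.5) = 1 + j222 → |·| ≈ 222, ∠ ≈ 89.74°
pole (1 + j444·0.001) = 1 + j0.444 → |·| ≈ 1.0941, ∠ ≈ 23.94°
|G| = 2.5 · 88.806 / (222 · 1.0941) ≈ 0.91405
Gain = 20 log₁₀(0.91405) ≈ -0.78 dB
∠G = (89.35°) − (89.74° + 23.94°) = -24.33°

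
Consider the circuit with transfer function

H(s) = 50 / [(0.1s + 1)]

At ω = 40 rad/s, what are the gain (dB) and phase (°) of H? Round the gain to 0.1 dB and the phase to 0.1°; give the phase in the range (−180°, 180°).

At ω = 40 rad/s:
pole (1 + j40·0.1) = 1 + j4 → |·| ≈ 4.1231, ∠ ≈ 75.96°
|H| = 50 · 1 / (4.1231) ≈ 12.127
Gain = 20 log₁₀(12.127) ≈ 21.68 dB
∠H = (0°) − (75.96°) = -75.96°

21.7 dB, -76.0°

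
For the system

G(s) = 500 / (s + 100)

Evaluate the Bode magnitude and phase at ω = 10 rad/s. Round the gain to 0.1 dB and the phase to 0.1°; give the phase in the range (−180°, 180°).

13.9 dB, -5.7°

Substitute s = j10:
Numerator: 500 = 500 + j0
Denominator: (j10) + 100 = 100 + j10
|N| = √(500² + 0²) ≈ 500, ∠N ≈ 0.00°
|D| = √(100² + 10²) ≈ 100.5, ∠D ≈ 5.71°
|G| = 500 / 100.5 ≈ 4.9751
Gain = 20 log₁₀(4.9751) ≈ 13.94 dB
∠G = 0.00° − 5.71° = -5.71°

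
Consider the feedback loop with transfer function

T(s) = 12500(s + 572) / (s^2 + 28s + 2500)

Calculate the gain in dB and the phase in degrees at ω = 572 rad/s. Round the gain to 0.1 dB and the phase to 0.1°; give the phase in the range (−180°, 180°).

29.9 dB, -132.2°

At s = jω = j572:
zero (s+572): 572 + j572 → |·| = √(572²+572²) = √654368 ≈ 808.93, ∠ = arctan(572/572) ≈ 45.00°
quadratic: (j572)² + 28·j572 + 2500 = -324684 + j16016 → |·| ≈ 3.2508e+05, ∠ ≈ 177.18°
|T| = 12500 · 808.93 / 3.2508e+05 ≈ 31.105
Gain = 20 log₁₀(31.105) ≈ 29.86 dB
∠T = 45.00° − 177.18° = -132.18°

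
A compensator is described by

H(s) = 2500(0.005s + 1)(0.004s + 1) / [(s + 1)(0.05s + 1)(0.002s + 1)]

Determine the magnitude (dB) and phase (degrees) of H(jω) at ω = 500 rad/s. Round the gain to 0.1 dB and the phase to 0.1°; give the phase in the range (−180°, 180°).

At ω = 500 rad/s:
zero (1 + j500·0.005) = 1 + j2.5 → |·| ≈ 2.6926, ∠ ≈ 68.20°
zero (1 + j500·0.004) = 1 + j2 → |·| ≈ 2.2361, ∠ ≈ 63.43°
pole (1 + j500·1) = 1 + j500 → |·| ≈ 500, ∠ ≈ 89.89°
pole (1 + j500·0.05) = 1 + j25 → |·| ≈ 25.02, ∠ ≈ 87.71°
pole (1 + j500·0.002) = 1 + j1 → |·| ≈ 1.4142, ∠ ≈ 45.00°
|H| = 2500 · 2.6926 · 2.2361 / (500 · 25.02 · 1.4142) ≈ 0.85081
Gain = 20 log₁₀(0.85081) ≈ -1.40 dB
∠H = (68.20° + 63.43°) − (89.89° + 87.71° + 45.00°) = -90.97°

-1.4 dB, -91.0°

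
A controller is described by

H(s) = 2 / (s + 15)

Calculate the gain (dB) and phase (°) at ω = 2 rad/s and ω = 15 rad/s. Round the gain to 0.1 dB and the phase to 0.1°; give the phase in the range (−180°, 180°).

ω = 2: -17.6 dB, -7.6°; ω = 15: -20.5 dB, -45.0°

At s = jω = j2:
pole (s+15): 15 + j2 → |·| = √(15²+2²) = √229 ≈ 15.133, ∠ = arctan(2/15) ≈ 7.59°
|H| = 2 / 15.133 ≈ 0.13216
Gain = 20 log₁₀(0.13216) ≈ -17.58 dB
∠H = 0.00° − 7.59° = -7.59°

At s = jω = j15:
pole (s+15): 15 + j15 → |·| = √(15²+15²) = √450 ≈ 21.213, ∠ = arctan(15/15) ≈ 45.00°
|H| = 2 / 21.213 ≈ 0.094282
Gain = 20 log₁₀(0.094282) ≈ -20.51 dB
∠H = 0.00° − 45.00° = -45.00°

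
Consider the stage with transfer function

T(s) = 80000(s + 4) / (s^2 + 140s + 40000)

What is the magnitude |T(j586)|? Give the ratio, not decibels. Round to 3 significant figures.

At s = jω = j586:
zero (s+4): 4 + j586 → |·| = √(4²+586²) = √343412 ≈ 586.01, ∠ = arctan(586/4) ≈ 89.61°
quadratic: (j586)² + 140·j586 + 40000 = -303396 + j82040 → |·| ≈ 3.1429e+05, ∠ ≈ 164.87°
|T| = 80000 · 586.01 / 3.1429e+05 ≈ 149.16

149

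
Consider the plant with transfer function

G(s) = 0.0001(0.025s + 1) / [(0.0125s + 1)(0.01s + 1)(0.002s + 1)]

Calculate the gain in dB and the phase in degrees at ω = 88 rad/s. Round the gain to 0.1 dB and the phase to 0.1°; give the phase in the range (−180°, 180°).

-78.4 dB, -33.5°

At ω = 88 rad/s:
zero (1 + j88·0.025) = 1 + j2.2 → |·| ≈ 2.4166, ∠ ≈ 65.56°
pole (1 + j88·0.0125) = 1 + j1.1 → |·| ≈ 1.4866, ∠ ≈ 47.73°
pole (1 + j88·0.01) = 1 + j0.88 → |·| ≈ 1.3321, ∠ ≈ 41.35°
pole (1 + j88·0.002) = 1 + j0.176 → |·| ≈ 1.0154, ∠ ≈ 9.98°
|G| = 0.0001 · 2.4166 / (1.4866 · 1.3321 · 1.0154) ≈ 0.00012018
Gain = 20 log₁₀(0.00012018) ≈ -78.40 dB
∠G = (65.56°) − (47.73° + 41.35° + 9.98°) = -33.50°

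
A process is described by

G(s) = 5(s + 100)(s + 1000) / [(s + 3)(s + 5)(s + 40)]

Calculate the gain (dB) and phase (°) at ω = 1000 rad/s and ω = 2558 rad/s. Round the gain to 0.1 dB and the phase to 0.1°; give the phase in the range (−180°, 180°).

At s = jω = j1000:
zero (s+100): 100 + j1000 → |·| = √(100²+1000²) = √1010000 ≈ 1005, ∠ = arctan(1000/100) ≈ 84.29°
zero (s+1000): 1000 + j1000 → |·| = √(1000²+1000²) = √2000000 ≈ 1414.2, ∠ = arctan(1000/1000) ≈ 45.00°
pole (s+3): 3 + j1000 → |·| = √(3²+1000²) = √1000009 ≈ 1000, ∠ = arctan(1000/3) ≈ 89.83°
pole (s+5): 5 + j1000 → |·| = √(5²+1000²) = √1000025 ≈ 1000, ∠ = arctan(1000/5) ≈ 89.71°
pole (s+40): 40 + j1000 → |·| = √(40²+1000²) = √1001600 ≈ 1000.8, ∠ = arctan(1000/40) ≈ 87.71°
|G| = 5 · 1.4213e+06 / 1.0008e+09 ≈ 0.0071008
Gain = 20 log₁₀(0.0071008) ≈ -42.97 dB
∠G = 129.29° − 267.25° = -137.96°

At s = jω = j2558:
zero (s+100): 100 + j2558 → |·| = √(100²+2558²) = √6553364 ≈ 2560, ∠ = arctan(2558/100) ≈ 87.76°
zero (s+1000): 1000 + j2558 → |·| = √(1000²+2558²) = √7543364 ≈ 2746.5, ∠ = arctan(2558/1000) ≈ 68.65°
pole (s+3): 3 + j2558 → |·| = √(3²+2558²) = √6543373 ≈ 2558, ∠ = arctan(2558/3) ≈ 89.93°
pole (s+5): 5 + j2558 → |·| = √(5²+2558²) = √6543389 ≈ 2558, ∠ = arctan(2558/5) ≈ 89.89°
pole (s+40): 40 + j2558 → |·| = √(40²+2558²) = √6544964 ≈ 2558.3, ∠ = arctan(2558/40) ≈ 89.10°
|G| = 5 · 7.031e+06 / 1.674e+10 ≈ 0.0021001
Gain = 20 log₁₀(0.0021001) ≈ -53.56 dB
∠G = 156.41° − 268.92° = -112.51°

ω = 1000: -43.0 dB, -138.0°; ω = 2558: -53.6 dB, -112.5°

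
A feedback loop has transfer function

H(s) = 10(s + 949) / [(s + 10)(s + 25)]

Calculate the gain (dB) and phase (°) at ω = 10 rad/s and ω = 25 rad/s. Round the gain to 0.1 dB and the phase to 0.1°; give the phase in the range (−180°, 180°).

At s = jω = j10:
zero (s+949): 949 + j10 → |·| = √(949²+10²) = √900701 ≈ 949.05, ∠ = arctan(10/949) ≈ 0.60°
pole (s+10): 10 + j10 → |·| = √(10²+10²) = √200 ≈ 14.142, ∠ = arctan(10/10) ≈ 45.00°
pole (s+25): 25 + j10 → |·| = √(25²+10²) = √725 ≈ 26.926, ∠ = arctan(10/25) ≈ 21.80°
|H| = 10 · 949.05 / 380.79 ≈ 24.923
Gain = 20 log₁₀(24.923) ≈ 27.93 dB
∠H = 0.60° − 66.80° = -66.20°

At s = jω = j25:
zero (s+949): 949 + j25 → |·| = √(949²+25²) = √901226 ≈ 949.33, ∠ = arctan(25/949) ≈ 1.51°
pole (s+10): 10 + j25 → |·| = √(10²+25²) = √725 ≈ 26.926, ∠ = arctan(25/10) ≈ 68.20°
pole (s+25): 25 + j25 → |·| = √(25²+25²) = √1250 ≈ 35.355, ∠ = arctan(25/25) ≈ 45.00°
|H| = 10 · 949.33 / 951.97 ≈ 9.9723
Gain = 20 log₁₀(9.9723) ≈ 19.98 dB
∠H = 1.51° − 113.20° = -111.69°

ω = 10: 27.9 dB, -66.2°; ω = 25: 20.0 dB, -111.7°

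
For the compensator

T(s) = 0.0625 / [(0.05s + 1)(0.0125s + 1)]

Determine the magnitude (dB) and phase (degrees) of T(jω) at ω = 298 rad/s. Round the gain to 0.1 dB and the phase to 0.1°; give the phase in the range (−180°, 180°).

-59.3 dB, -161.1°

At ω = 298 rad/s:
pole (1 + j298·0.05) = 1 + j14.9 → |·| ≈ 14.934, ∠ ≈ 86.16°
pole (1 + j298·0.0125) = 1 + j3.725 → |·| ≈ 3.8569, ∠ ≈ 74.97°
|T| = 0.0625 · 1 / (14.934 · 3.8569) ≈ 0.0010851
Gain = 20 log₁₀(0.0010851) ≈ -59.29 dB
∠T = (0°) − (86.16° + 74.97°) = -161.13°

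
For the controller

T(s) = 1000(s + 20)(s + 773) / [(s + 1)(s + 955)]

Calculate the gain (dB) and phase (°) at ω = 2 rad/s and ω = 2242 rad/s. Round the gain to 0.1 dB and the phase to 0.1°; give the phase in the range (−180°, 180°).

At s = jω = j2:
zero (s+20): 20 + j2 → |·| = √(20²+2²) = √404 ≈ 20.1, ∠ = arctan(2/20) ≈ 5.71°
zero (s+773): 773 + j2 → |·| = √(773²+2²) = √597533 ≈ 773, ∠ = arctan(2/773) ≈ 0.15°
pole (s+1): 1 + j2 → |·| = √(1²+2²) = √5 ≈ 2.2361, ∠ = arctan(2/1) ≈ 63.43°
pole (s+955): 955 + j2 → |·| = √(955²+2²) = √912029 ≈ 955, ∠ = arctan(2/955) ≈ 0.12°
|T| = 1000 · 15537 / 2135.5 ≈ 7275.6
Gain = 20 log₁₀(7275.6) ≈ 77.24 dB
∠T = 5.86° − 63.55° = -57.69°

At s = jω = j2242:
zero (s+20): 20 + j2242 → |·| = √(20²+2242²) = √5026964 ≈ 2242.1, ∠ = arctan(2242/20) ≈ 89.49°
zero (s+773): 773 + j2242 → |·| = √(773²+2242²) = √5624093 ≈ 2371.5, ∠ = arctan(2242/773) ≈ 70.98°
pole (s+1): 1 + j2242 → |·| = √(1²+2242²) = √5026565 ≈ 2242, ∠ = arctan(2242/1) ≈ 89.97°
pole (s+955): 955 + j2242 → |·| = √(955²+2242²) = √5938589 ≈ 2436.9, ∠ = arctan(2242/955) ≈ 66.93°
|T| = 1000 · 5.3171e+06 / 5.4635e+06 ≈ 973.2
Gain = 20 log₁₀(973.2) ≈ 59.76 dB
∠T = 160.47° − 156.90° = 3.57°

ω = 2: 77.2 dB, -57.7°; ω = 2242: 59.8 dB, 3.6°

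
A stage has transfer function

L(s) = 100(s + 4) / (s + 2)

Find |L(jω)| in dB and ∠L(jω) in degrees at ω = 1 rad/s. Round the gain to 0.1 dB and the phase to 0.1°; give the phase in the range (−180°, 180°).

At s = jω = j1:
zero (s+4): 4 + j1 → |·| = √(4²+1²) = √17 ≈ 4.1231, ∠ = arctan(1/4) ≈ 14.04°
pole (s+2): 2 + j1 → |·| = √(2²+1²) = √5 ≈ 2.2361, ∠ = arctan(1/2) ≈ 26.57°
|L| = 100 · 4.1231 / 2.2361 ≈ 184.39
Gain = 20 log₁₀(184.39) ≈ 45.31 dB
∠L = 14.04° − 26.57° = -12.53°

45.3 dB, -12.5°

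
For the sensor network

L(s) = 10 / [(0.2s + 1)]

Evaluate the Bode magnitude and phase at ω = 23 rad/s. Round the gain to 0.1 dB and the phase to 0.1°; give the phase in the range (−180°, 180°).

At ω = 23 rad/s:
pole (1 + j23·0.2) = 1 + j4.6 → |·| ≈ 4.7074, ∠ ≈ 77.74°
|L| = 10 · 1 / (4.7074) ≈ 2.1243
Gain = 20 log₁₀(2.1243) ≈ 6.54 dB
∠L = (0°) − (77.74°) = -77.74°

6.5 dB, -77.7°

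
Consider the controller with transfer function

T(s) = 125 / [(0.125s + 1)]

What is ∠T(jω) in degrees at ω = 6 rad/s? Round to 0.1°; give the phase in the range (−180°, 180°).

At ω = 6 rad/s:
pole (1 + j6·0.125) = 1 + j0.75 → |·| ≈ 1.25, ∠ ≈ 36.87°
∠T = (0°) − (36.87°) = -36.87°

-36.9°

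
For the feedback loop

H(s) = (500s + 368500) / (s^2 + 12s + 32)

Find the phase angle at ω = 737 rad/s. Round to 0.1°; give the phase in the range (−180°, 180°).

-134.1°

Substitute s = j737:
Numerator: 500(j737) + 368500 = 368500 + j368500
Denominator: (j737)^2 + 12(j737) + 32 = -543137 + j8844
|N| = √(368500² + 368500²) ≈ 5.2114e+05, ∠N ≈ 45.00°
|D| = √(543137² + 8844²) ≈ 5.4321e+05, ∠D ≈ 179.07°
∠H = 45.00° − 179.07° = -134.07°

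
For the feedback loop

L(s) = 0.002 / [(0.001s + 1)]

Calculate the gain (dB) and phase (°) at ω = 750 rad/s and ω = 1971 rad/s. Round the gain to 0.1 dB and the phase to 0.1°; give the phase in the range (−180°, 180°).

At ω = 750 rad/s:
pole (1 + j750·0.001) = 1 + j0.75 → |·| ≈ 1.25, ∠ ≈ 36.87°
|L| = 0.002 · 1 / (1.25) ≈ 0.0016
Gain = 20 log₁₀(0.0016) ≈ -55.92 dB
∠L = (0°) − (36.87°) = -36.87°

At ω = 1971 rad/s:
pole (1 + j1971·0.001) = 1 + j1.971 → |·| ≈ 2.2102, ∠ ≈ 63.10°
|L| = 0.002 · 1 / (2.2102) ≈ 0.0009049
Gain = 20 log₁₀(0.0009049) ≈ -60.87 dB
∠L = (0°) − (63.10°) = -63.10°

ω = 750: -55.9 dB, -36.9°; ω = 1971: -60.9 dB, -63.1°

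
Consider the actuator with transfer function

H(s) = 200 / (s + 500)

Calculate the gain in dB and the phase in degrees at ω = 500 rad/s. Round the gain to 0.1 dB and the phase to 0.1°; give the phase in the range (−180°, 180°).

-11.0 dB, -45.0°

Substitute s = j500:
Numerator: 200 = 200 + j0
Denominator: (j500) + 500 = 500 + j500
|N| = √(200² + 0²) ≈ 200, ∠N ≈ 0.00°
|D| = √(500² + 500²) ≈ 707.11, ∠D ≈ 45.00°
|H| = 200 / 707.11 ≈ 0.28284
Gain = 20 log₁₀(0.28284) ≈ -10.97 dB
∠H = 0.00° − 45.00° = -45.00°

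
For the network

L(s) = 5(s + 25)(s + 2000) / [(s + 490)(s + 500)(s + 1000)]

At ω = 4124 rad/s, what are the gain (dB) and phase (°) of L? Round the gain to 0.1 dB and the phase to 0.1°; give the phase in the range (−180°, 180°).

-57.8 dB, -88.9°

At s = jω = j4124:
zero (s+25): 25 + j4124 → |·| = √(25²+4124²) = √17008001 ≈ 4124.1, ∠ = arctan(4124/25) ≈ 89.65°
zero (s+2000): 2000 + j4124 → |·| = √(2000²+4124²) = √21007376 ≈ 4583.4, ∠ = arctan(4124/2000) ≈ 64.13°
pole (s+490): 490 + j4124 → |·| = √(490²+4124²) = √17247476 ≈ 4153, ∠ = arctan(4124/490) ≈ 83.22°
pole (s+500): 500 + j4124 → |·| = √(500²+4124²) = √17257376 ≈ 4154.2, ∠ = arctan(4124/500) ≈ 83.09°
pole (s+1000): 1000 + j4124 → |·| = √(1000²+4124²) = √18007376 ≈ 4243.5, ∠ = arctan(4124/1000) ≈ 76.37°
|L| = 5 · 1.8902e+07 / 7.3211e+10 ≈ 0.0012909
Gain = 20 log₁₀(0.0012909) ≈ -57.78 dB
∠L = 153.78° − 242.68° = -88.90°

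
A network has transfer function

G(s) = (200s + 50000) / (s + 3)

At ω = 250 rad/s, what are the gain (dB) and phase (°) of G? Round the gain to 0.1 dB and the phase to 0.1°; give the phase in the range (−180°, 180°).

Substitute s = j250:
Numerator: 200(j250) + 50000 = 50000 + j50000
Denominator: (j250) + 3 = 3 + j250
|N| = √(50000² + 50000²) ≈ 70711, ∠N ≈ 45.00°
|D| = √(3² + 250²) ≈ 250.02, ∠D ≈ 89.31°
|G| = 70711 / 250.02 ≈ 282.82
Gain = 20 log₁₀(282.82) ≈ 49.03 dB
∠G = 45.00° − 89.31° = -44.31°

49.0 dB, -44.3°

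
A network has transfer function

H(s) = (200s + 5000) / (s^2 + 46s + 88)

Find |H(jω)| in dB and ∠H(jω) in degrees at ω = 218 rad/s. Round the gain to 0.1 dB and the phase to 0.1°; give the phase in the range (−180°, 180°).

Substitute s = j218:
Numerator: 200(j218) + 5000 = 5000 + j43600
Denominator: (j218)^2 + 46(j218) + 88 = -47436 + j10028
|N| = √(5000² + 43600²) ≈ 43886, ∠N ≈ 83.46°
|D| = √(47436² + 10028²) ≈ 48484, ∠D ≈ 168.06°
|H| = 43886 / 48484 ≈ 0.90516
Gain = 20 log₁₀(0.90516) ≈ -0.87 dB
∠H = 83.46° − 168.06° = -84.60°

-0.9 dB, -84.6°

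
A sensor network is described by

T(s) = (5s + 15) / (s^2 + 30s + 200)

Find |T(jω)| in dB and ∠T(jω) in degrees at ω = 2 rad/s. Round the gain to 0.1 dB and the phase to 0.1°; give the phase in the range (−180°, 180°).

-21.1 dB, 16.7°

Substitute s = j2:
Numerator: 5(j2) + 15 = 15 + j10
Denominator: (j2)^2 + 30(j2) + 200 = 196 + j60
|N| = √(15² + 10²) ≈ 18.028, ∠N ≈ 33.69°
|D| = √(196² + 60²) ≈ 204.98, ∠D ≈ 17.02°
|T| = 18.028 / 204.98 ≈ 0.08795
Gain = 20 log₁₀(0.08795) ≈ -21.12 dB
∠T = 33.69° − 17.02° = 16.67°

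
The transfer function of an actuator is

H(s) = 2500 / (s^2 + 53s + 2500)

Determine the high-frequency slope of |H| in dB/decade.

Each pole contributes −20 dB/decade at high frequency; each zero contributes +20 dB/decade.
Net: 0 zero(s) − 2 pole(s) → -40 dB/decade.

-40 dB/decade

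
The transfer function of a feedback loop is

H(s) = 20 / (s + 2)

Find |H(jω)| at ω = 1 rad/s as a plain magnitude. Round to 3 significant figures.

At s = jω = j1:
pole (s+2): 2 + j1 → |·| = √(2²+1²) = √5 ≈ 2.2361, ∠ = arctan(1/2) ≈ 26.57°
|H| = 20 / 2.2361 ≈ 8.9441

8.94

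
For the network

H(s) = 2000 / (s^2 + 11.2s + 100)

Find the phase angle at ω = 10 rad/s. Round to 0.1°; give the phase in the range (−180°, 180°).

At s = jω = j10:
quadratic: (j10)² + 11.2·j10 + 100 = 0 + j112 → |·| ≈ 112, ∠ ≈ 90.00°
∠H = 0.00° − 90.00° = -90.00°

-90.0°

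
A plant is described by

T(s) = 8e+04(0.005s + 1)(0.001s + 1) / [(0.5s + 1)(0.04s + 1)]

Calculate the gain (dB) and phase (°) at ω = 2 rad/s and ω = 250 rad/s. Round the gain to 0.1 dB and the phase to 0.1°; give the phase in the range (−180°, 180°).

At ω = 2 rad/s:
zero (1 + j2·0.005) = 1 + j0.01 → |·| ≈ 1, ∠ ≈ 0.57°
zero (1 + j2·0.001) = 1 + j0.002 → |·| ≈ 1, ∠ ≈ 0.11°
pole (1 + j2·0.5) = 1 + j1 → |·| ≈ 1.4142, ∠ ≈ 45.00°
pole (1 + j2·0.04) = 1 + j0.08 → |·| ≈ 1.0032, ∠ ≈ 4.57°
|T| = 8e+04 · 1 · 1 / (1.4142 · 1.0032) ≈ 56389
Gain = 20 log₁₀(56389) ≈ 95.02 dB
∠T = (0.57° + 0.11°) − (45.00° + 4.57°) = -48.89°

At ω = 250 rad/s:
zero (1 + j250·0.005) = 1 + j1.25 → |·| ≈ 1.6008, ∠ ≈ 51.34°
zero (1 + j250·0.001) = 1 + j0.25 → |·| ≈ 1.0308, ∠ ≈ 14.04°
pole (1 + j250·0.5) = 1 + j125 → |·| ≈ 125, ∠ ≈ 89.54°
pole (1 + j250·0.04) = 1 + j10 → |·| ≈ 10.05, ∠ ≈ 84.29°
|T| = 8e+04 · 1.6008 · 1.0308 / (125 · 10.05) ≈ 105.08
Gain = 20 log₁₀(105.08) ≈ 40.43 dB
∠T = (51.34° + 14.04°) − (89.54° + 84.29°) = -108.45°

ω = 2: 95.0 dB, -48.9°; ω = 250: 40.4 dB, -108.5°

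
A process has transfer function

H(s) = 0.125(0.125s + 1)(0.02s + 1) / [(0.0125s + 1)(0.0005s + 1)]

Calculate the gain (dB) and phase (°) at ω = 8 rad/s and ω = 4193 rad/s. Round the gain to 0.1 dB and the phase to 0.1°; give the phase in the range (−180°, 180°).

ω = 8: -15.0 dB, 48.2°; ω = 4193: 33.1 dB, 25.8°

At ω = 8 rad/s:
zero (1 + j8·0.125) = 1 + j1 → |·| ≈ 1.4142, ∠ ≈ 45.00°
zero (1 + j8·0.02) = 1 + j0.16 → |·| ≈ 1.0127, ∠ ≈ 9.09°
pole (1 + j8·0.0125) = 1 + j0.1 → |·| ≈ 1.005, ∠ ≈ 5.71°
pole (1 + j8·0.0005) = 1 + j0.004 → |·| ≈ 1, ∠ ≈ 0.23°
|H| = 0.125 · 1.4142 · 1.0127 / (1.005 · 1) ≈ 0.17813
Gain = 20 log₁₀(0.17813) ≈ -14.99 dB
∠H = (45.00° + 9.09°) − (5.71° + 0.23°) = 48.15°

At ω = 4193 rad/s:
zero (1 + j4193·0.125) = 1 + j524.125 → |·| ≈ 524.13, ∠ ≈ 89.89°
zero (1 + j4193·0.02) = 1 + j83.86 → |·| ≈ 83.866, ∠ ≈ 89.32°
pole (1 + j4193·0.0125) = 1 + j52.4125 → |·| ≈ 52.422, ∠ ≈ 88.91°
pole (1 + j4193·0.0005) = 1 + j2.0965 → |·| ≈ 2.3228, ∠ ≈ 64.50°
|H| = 0.125 · 524.13 · 83.866 / (52.422 · 2.3228) ≈ 45.124
Gain = 20 log₁₀(45.124) ≈ 33.09 dB
∠H = (89.89° + 89.32°) − (88.91° + 64.50°) = 25.80°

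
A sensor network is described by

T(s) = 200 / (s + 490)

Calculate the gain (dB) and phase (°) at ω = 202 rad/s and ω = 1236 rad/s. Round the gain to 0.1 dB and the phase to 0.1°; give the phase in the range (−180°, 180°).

ω = 202: -8.5 dB, -22.4°; ω = 1236: -16.5 dB, -68.4°

At s = jω = j202:
pole (s+490): 490 + j202 → |·| = √(490²+202²) = √280904 ≈ 530, ∠ = arctan(202/490) ≈ 22.40°
|T| = 200 / 530 ≈ 0.37736
Gain = 20 log₁₀(0.37736) ≈ -8.46 dB
∠T = 0.00° − 22.40° = -22.40°

At s = jω = j1236:
pole (s+490): 490 + j1236 → |·| = √(490²+1236²) = √1767796 ≈ 1329.6, ∠ = arctan(1236/490) ≈ 68.37°
|T| = 200 / 1329.6 ≈ 0.15042
Gain = 20 log₁₀(0.15042) ≈ -16.45 dB
∠T = 0.00° − 68.37° = -68.37°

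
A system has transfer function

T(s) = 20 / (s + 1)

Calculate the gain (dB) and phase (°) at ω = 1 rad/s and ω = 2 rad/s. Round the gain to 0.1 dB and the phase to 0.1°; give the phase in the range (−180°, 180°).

Substitute s = j1:
Numerator: 20 = 20 + j0
Denominator: (j1) + 1 = 1 + j1
|N| = √(20² + 0²) ≈ 20, ∠N ≈ 0.00°
|D| = √(1² + 1²) ≈ 1.4142, ∠D ≈ 45.00°
|T| = 20 / 1.4142 ≈ 14.142
Gain = 20 log₁₀(14.142) ≈ 23.01 dB
∠T = 0.00° − 45.00° = -45.00°

Substitute s = j2:
Numerator: 20 = 20 + j0
Denominator: (j2) + 1 = 1 + j2
|N| = √(20² + 0²) ≈ 20, ∠N ≈ 0.00°
|D| = √(1² + 2²) ≈ 2.2361, ∠D ≈ 63.43°
|T| = 20 / 2.2361 ≈ 8.9441
Gain = 20 log₁₀(8.9441) ≈ 19.03 dB
∠T = 0.00° − 63.43° = -63.43°

ω = 1: 23.0 dB, -45.0°; ω = 2: 19.0 dB, -63.4°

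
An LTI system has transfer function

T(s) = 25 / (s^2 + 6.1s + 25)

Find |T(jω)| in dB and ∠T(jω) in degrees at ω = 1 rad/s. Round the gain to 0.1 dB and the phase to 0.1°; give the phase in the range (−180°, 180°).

At s = jω = j1:
quadratic: (j1)² + 6.1·j1 + 25 = 24 + j6.1 → |·| ≈ 24.763, ∠ ≈ 14.26°
|T| = 25 / 24.763 ≈ 1.0096
Gain = 20 log₁₀(1.0096) ≈ 0.08 dB
∠T = 0.00° − 14.26° = -14.26°

0.1 dB, -14.3°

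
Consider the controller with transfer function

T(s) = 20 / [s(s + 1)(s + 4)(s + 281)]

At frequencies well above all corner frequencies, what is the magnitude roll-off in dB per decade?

-80 dB/decade

Each pole contributes −20 dB/decade at high frequency; each zero contributes +20 dB/decade.
Net: 0 zero(s) − 4 pole(s) → -80 dB/decade.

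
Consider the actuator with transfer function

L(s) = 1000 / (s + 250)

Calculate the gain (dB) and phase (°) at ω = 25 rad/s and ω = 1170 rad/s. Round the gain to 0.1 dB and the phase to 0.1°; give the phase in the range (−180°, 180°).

At s = jω = j25:
pole (s+250): 250 + j25 → |·| = √(250²+25²) = √63125 ≈ 251.25, ∠ = arctan(25/250) ≈ 5.71°
|L| = 1000 / 251.25 ≈ 3.9801
Gain = 20 log₁₀(3.9801) ≈ 12.00 dB
∠L = 0.00° − 5.71° = -5.71°

At s = jω = j1170:
pole (s+250): 250 + j1170 → |·| = √(250²+1170²) = √1431400 ≈ 1196.4, ∠ = arctan(1170/250) ≈ 77.94°
|L| = 1000 / 1196.4 ≈ 0.83584
Gain = 20 log₁₀(0.83584) ≈ -1.56 dB
∠L = 0.00° − 77.94° = -77.94°

ω = 25: 12.0 dB, -5.7°; ω = 1170: -1.6 dB, -77.9°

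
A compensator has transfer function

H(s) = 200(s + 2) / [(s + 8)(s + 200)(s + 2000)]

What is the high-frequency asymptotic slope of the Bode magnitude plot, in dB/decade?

-40 dB/decade

Each pole contributes −20 dB/decade at high frequency; each zero contributes +20 dB/decade.
Net: 1 zero(s) − 3 pole(s) → -40 dB/decade.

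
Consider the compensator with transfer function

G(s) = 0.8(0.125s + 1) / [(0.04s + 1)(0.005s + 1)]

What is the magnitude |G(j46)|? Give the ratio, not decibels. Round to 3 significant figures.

At ω = 46 rad/s:
zero (1 + j46·0.125) = 1 + j5.75 → |·| ≈ 5.8363, ∠ ≈ 80.13°
pole (1 + j46·0.04) = 1 + j1.84 → |·| ≈ 2.0942, ∠ ≈ 61.48°
pole (1 + j46·0.005) = 1 + j0.23 → |·| ≈ 1.0261, ∠ ≈ 12.95°
|G| = 0.8 · 5.8363 / (2.0942 · 1.0261) ≈ 2.1728

2.17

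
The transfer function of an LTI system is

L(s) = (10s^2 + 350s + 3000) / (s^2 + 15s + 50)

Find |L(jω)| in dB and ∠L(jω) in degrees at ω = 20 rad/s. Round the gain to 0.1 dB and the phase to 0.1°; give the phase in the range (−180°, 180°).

Substitute s = j20:
Numerator: 10(j20)^2 + 350(j20) + 3000 = -1000 + j7000
Denominator: (j20)^2 + 15(j20) + 50 = -350 + j300
|N| = √(1000² + 7000²) ≈ 7071.1, ∠N ≈ 98.13°
|D| = √(350² + 300²) ≈ 460.98, ∠D ≈ 139.40°
|L| = 7071.1 / 460.98 ≈ 15.339
Gain = 20 log₁₀(15.339) ≈ 23.72 dB
∠L = 98.13° − 139.40° = -41.27°

23.7 dB, -41.3°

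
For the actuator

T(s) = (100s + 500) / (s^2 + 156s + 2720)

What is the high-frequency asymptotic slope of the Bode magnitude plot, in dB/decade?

-20 dB/decade

Each pole contributes −20 dB/decade at high frequency; each zero contributes +20 dB/decade.
Net: 1 zero(s) − 2 pole(s) → -20 dB/decade.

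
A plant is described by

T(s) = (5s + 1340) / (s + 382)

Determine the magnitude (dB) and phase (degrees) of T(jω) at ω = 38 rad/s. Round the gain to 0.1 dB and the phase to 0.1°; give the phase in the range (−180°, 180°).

Substitute s = j38:
Numerator: 5(j38) + 1340 = 1340 + j190
Denominator: (j38) + 382 = 382 + j38
|N| = √(1340² + 190²) ≈ 1353.4, ∠N ≈ 8.07°
|D| = √(382² + 38²) ≈ 383.89, ∠D ≈ 5.68°
|T| = 1353.4 / 383.89 ≈ 3.5255
Gain = 20 log₁₀(3.5255) ≈ 10.94 dB
∠T = 8.07° − 5.68° = 2.39°

10.9 dB, 2.4°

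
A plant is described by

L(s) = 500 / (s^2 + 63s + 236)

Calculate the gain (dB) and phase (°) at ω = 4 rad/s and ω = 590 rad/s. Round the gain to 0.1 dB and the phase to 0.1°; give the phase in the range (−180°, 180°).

ω = 4: 3.5 dB, -48.9°; ω = 590: -56.9 dB, -173.9°

Substitute s = j4:
Numerator: 500 = 500 + j0
Denominator: (j4)^2 + 63(j4) + 236 = 220 + j252
|N| = √(500² + 0²) ≈ 500, ∠N ≈ 0.00°
|D| = √(220² + 252²) ≈ 334.52, ∠D ≈ 48.88°
|L| = 500 / 334.52 ≈ 1.4947
Gain = 20 log₁₀(1.4947) ≈ 3.49 dB
∠L = 0.00° − 48.88° = -48.88°

Substitute s = j590:
Numerator: 500 = 500 + j0
Denominator: (j590)^2 + 63(j590) + 236 = -347864 + j37170
|N| = √(500² + 0²) ≈ 500, ∠N ≈ 0.00°
|D| = √(347864² + 37170²) ≈ 3.4984e+05, ∠D ≈ 173.90°
|L| = 500 / 3.4984e+05 ≈ 0.0014292
Gain = 20 log₁₀(0.0014292) ≈ -56.90 dB
∠L = 0.00° − 173.90° = -173.90°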